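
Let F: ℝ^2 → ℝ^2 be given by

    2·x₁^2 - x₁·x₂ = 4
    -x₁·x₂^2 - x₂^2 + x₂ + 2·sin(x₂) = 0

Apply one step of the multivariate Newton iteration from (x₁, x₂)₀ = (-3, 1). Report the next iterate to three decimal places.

(-1.825, 0.423)

At (-3, 1): F = (17.000, 4.68294).
Jacobian J = [[4·x₁ - x₂, -x₁], [-x₂^2, -2·x₁·x₂ - 2·x₂ + 2·cos(x₂) + 1]].
At the point, J = [[-13.000, 3.000], [-1.000, 6.08060]] (det J = -76.04786).
Solving J·Δ = −F gives Δ = (1.175, -0.577).
Then the next iterate is (x₁, x₂)₁ = (-1.825, 0.423).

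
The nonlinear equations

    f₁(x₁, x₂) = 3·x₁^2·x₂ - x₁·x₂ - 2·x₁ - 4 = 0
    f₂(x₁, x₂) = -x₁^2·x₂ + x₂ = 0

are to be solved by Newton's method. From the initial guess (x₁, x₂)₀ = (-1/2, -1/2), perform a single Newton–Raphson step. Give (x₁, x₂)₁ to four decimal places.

At (-1/2, -1/2): F = (-3.6250, -0.3750).
Jacobian J = [[6·x₁·x₂ - x₂ - 2, 3·x₁^2 - x₁], [-2·x₁·x₂, -x₁^2 + 1]].
At the point, J = [[0.0000, 1.2500], [-0.5000, 0.7500]] (det J = 0.6250).
Solving J·Δ = −F gives Δ = (3.6000, 2.9000).
Then the next iterate is (x₁, x₂)₁ = (3.1000, 2.4000).

(3.1000, 2.4000)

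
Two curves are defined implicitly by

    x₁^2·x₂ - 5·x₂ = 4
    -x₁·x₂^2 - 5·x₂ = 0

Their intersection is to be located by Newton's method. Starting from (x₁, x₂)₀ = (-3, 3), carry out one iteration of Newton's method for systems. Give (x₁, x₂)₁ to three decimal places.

(-2.717, 2.273)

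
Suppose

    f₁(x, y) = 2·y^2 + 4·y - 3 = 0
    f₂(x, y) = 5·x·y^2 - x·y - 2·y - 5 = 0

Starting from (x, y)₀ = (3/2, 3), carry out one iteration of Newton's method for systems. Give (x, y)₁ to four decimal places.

At (3/2, 3): F = (27.0000, 52.0000).
Jacobian J = [[0, 4·y + 4], [5·y^2 - y, 10·x·y - x - 2]].
At the point, J = [[0.0000, 16.0000], [42.0000, 41.5000]] (det J = -672.0000).
Solving J·Δ = −F gives Δ = (0.4293, -1.6875).
Then the next iterate is (x, y)₁ = (1.9293, 1.3125).

(1.9293, 1.3125)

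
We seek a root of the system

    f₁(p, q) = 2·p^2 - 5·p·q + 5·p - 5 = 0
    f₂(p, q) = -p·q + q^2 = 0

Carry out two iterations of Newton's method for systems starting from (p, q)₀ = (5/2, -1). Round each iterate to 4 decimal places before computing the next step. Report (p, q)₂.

(0.7771, -0.2140)

At (5/2, -1): F = (32.5000, 3.5000).
Jacobian J = [[4·p - 5·q + 5, -5·p], [-q, -p + 2·q]].
At the point, J = [[20.0000, -12.5000], [1.0000, -4.5000]] (det J = -77.5000).
Solving J·Δ = −F gives Δ = (-1.3226, 0.4839).
Then the next iterate is (p, q)₁ = (1.1774, -0.5161).
Round to (1.1774, -0.5161) and repeat: F = (6.697822, 0.874015), J = [[12.2901, -5.8870], [0.5161, -2.2096]].
Δ = (-0.4003, 0.3021), so (p, q)₂ = (0.7771, -0.2140).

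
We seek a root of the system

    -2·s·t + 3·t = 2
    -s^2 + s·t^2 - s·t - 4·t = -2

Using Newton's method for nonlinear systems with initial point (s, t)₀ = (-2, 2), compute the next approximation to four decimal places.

At (-2, 2): F = (12.0000, -14.0000).
Jacobian J = [[-2·t, -2·s + 3], [-2·s + t^2 - t, 2·s·t - s - 4]].
At the point, J = [[-4.0000, 7.0000], [6.0000, -10.0000]] (det J = -2.0000).
Solving J·Δ = −F gives Δ = (-11.0000, -8.0000).
Then the next iterate is (s, t)₁ = (-13.0000, -6.0000).

(-13.0000, -6.0000)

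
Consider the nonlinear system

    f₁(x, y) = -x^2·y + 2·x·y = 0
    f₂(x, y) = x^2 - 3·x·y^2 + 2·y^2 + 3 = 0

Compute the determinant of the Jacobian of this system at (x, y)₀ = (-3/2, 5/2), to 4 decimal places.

J = [[-2·x·y + 2·y, -x^2 + 2·x], [2·x - 3·y^2, -6·x·y + 4·y]].
At the point, J = [[12.5000, -5.2500], [-21.7500, 32.5000]].
det J = 292.0625.

292.0625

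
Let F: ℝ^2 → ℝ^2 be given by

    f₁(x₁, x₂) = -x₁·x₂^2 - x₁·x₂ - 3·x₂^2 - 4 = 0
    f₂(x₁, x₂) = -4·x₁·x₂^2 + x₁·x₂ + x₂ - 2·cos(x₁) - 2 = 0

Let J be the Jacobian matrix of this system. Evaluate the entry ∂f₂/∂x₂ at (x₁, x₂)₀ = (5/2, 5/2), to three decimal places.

-46.500

∂f₂/∂x₂ = -8·x₁·x₂ + x₁ + 1.
At (5/2, 5/2) this is -46.500.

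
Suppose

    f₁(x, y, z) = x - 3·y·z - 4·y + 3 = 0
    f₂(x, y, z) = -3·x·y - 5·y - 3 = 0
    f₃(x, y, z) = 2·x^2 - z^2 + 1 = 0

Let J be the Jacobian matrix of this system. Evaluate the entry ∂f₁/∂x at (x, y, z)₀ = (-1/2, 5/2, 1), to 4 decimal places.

1.0000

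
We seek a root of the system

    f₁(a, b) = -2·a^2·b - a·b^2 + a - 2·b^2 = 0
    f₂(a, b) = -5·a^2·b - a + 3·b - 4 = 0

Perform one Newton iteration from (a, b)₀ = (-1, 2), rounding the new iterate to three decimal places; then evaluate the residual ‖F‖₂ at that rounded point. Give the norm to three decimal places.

At (-1, 2): F = (-9.000, -7.000).
Jacobian J = [[-4·a·b - b^2 + 1, -2·a^2 - 2·a·b - 4·b], [-10·a·b - 1, -5·a^2 + 3]].
At the point, J = [[5.000, -6.000], [19.000, -2.000]] (det J = 104.000).
Solving J·Δ = −F gives Δ = (0.231, -1.308).
Then the next iterate is (a, b)₁ = (-0.769, 0.692).
Re-evaluating at (-0.769, 0.692): F = (-2.17693, -3.20111), so ‖F‖₂ = 3.871.

3.871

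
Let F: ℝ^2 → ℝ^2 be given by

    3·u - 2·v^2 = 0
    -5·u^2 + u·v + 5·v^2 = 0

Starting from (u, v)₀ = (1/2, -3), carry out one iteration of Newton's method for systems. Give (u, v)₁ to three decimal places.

At (1/2, -3): F = (-16.500, 42.250).
Jacobian J = [[3, -4·v], [-10·u + v, u + 10·v]].
At the point, J = [[3.000, 12.000], [-8.000, -29.500]] (det J = 7.500).
Solving J·Δ = −F gives Δ = (2.700, 0.700).
Then the next iterate is (u, v)₁ = (3.200, -2.300).

(3.200, -2.300)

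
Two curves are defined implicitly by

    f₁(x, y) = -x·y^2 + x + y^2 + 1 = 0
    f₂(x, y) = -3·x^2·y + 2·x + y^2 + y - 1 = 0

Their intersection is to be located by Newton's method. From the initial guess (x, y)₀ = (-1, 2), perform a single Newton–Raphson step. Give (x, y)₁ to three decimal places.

At (-1, 2): F = (8.000, -3.000).
Jacobian J = [[-y^2 + 1, -2·x·y + 2·y], [-6·x·y + 2, -3·x^2 + 2·y + 1]].
At the point, J = [[-3.000, 8.000], [14.000, 2.000]] (det J = -118.000).
Solving J·Δ = −F gives Δ = (0.339, -0.873).
Then the next iterate is (x, y)₁ = (-0.661, 1.127).

(-0.661, 1.127)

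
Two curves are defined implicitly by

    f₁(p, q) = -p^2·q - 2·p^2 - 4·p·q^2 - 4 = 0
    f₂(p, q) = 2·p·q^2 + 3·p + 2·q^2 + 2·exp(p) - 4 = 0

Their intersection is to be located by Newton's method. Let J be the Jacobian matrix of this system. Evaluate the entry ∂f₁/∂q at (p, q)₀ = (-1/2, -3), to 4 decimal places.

∂f₁/∂q = -p^2 - 8·p·q.
At (-1/2, -3) this is -12.2500.

-12.2500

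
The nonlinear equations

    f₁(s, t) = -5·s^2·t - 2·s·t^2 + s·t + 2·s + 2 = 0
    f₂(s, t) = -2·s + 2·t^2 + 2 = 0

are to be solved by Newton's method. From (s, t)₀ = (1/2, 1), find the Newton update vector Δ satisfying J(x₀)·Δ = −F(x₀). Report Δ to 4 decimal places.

At (1/2, 1): F = (1.2500, 3.0000).
Jacobian J = [[-10·s·t - 2·t^2 + t + 2, -5·s^2 - 4·s·t + s], [-2, 4·t]].
At the point, J = [[-4.0000, -2.7500], [-2.0000, 4.0000]] (det J = -21.5000).
Solving J·Δ = −F gives Δ = (0.6163, -0.4419).

(0.6163, -0.4419)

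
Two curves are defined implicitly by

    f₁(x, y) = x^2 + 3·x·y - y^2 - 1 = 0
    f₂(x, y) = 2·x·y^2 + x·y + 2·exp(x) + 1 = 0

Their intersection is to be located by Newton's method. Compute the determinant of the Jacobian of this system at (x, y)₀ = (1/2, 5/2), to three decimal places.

110.791

J = [[2·x + 3·y, 3·x - 2·y], [2·y^2 + y + 2·exp(x), 4·x·y + x]].
At the point, J = [[8.500, -3.500], [18.29744, 5.500]].
det J = 110.791.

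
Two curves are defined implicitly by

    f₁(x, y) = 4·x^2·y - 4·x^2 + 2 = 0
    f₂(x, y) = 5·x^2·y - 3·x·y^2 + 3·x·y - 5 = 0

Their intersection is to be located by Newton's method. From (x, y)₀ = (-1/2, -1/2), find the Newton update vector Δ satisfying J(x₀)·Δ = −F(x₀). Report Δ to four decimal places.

At (-1/2, -1/2): F = (0.5000, -4.5000).
Jacobian J = [[8·x·y - 8·x, 4·x^2], [10·x·y - 3·y^2 + 3·y, 5·x^2 - 6·x·y + 3·x]].
At the point, J = [[6.0000, 1.0000], [0.2500, -1.7500]] (det J = -10.7500).
Solving J·Δ = −F gives Δ = (0.3372, -2.5233).

(0.3372, -2.5233)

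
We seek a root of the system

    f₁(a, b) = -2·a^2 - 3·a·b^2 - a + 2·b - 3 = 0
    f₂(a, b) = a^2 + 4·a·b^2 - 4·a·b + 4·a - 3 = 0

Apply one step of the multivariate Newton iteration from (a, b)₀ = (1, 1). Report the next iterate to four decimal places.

(-1.5000, 4.2500)

At (1, 1): F = (-7.0000, 2.0000).
Jacobian J = [[-4·a - 3·b^2 - 1, -6·a·b + 2], [2·a + 4·b^2 - 4·b + 4, 8·a·b - 4·a]].
At the point, J = [[-8.0000, -4.0000], [6.0000, 4.0000]] (det J = -8.0000).
Solving J·Δ = −F gives Δ = (-2.5000, 3.2500).
Then the next iterate is (a, b)₁ = (-1.5000, 4.2500).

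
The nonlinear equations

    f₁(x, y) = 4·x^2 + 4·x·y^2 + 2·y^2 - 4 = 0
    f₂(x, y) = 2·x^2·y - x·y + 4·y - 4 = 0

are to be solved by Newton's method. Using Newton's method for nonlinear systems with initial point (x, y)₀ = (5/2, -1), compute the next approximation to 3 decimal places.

(2.250, 0.125)

At (5/2, -1): F = (33.000, -18.000).
Jacobian J = [[8·x + 4·y^2, 8·x·y + 4·y], [4·x·y - y, 2·x^2 - x + 4]].
At the point, J = [[24.000, -24.000], [-9.000, 14.000]] (det J = 120.000).
Solving J·Δ = −F gives Δ = (-0.250, 1.125).
Then the next iterate is (x, y)₁ = (2.250, 0.125).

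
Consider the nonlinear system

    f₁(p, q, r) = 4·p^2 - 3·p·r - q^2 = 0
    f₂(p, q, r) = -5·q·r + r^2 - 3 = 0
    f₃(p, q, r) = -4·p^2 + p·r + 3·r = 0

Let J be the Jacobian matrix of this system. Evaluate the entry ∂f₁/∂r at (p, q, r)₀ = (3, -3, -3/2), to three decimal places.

-9.000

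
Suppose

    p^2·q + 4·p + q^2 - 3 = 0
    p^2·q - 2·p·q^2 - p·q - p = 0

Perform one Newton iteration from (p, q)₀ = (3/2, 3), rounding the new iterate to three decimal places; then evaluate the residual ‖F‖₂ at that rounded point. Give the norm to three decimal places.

At (3/2, 3): F = (18.750, -26.250).
Jacobian J = [[2·p·q + 4, p^2 + 2·q], [2·p·q - 2·q^2 - q - 1, p^2 - 4·p·q - p]].
At the point, J = [[13.000, 8.250], [-13.000, -17.250]] (det J = -117.000).
Solving J·Δ = −F gives Δ = (-0.913, -0.833).
Then the next iterate is (p, q)₁ = (0.587, 2.167).
Re-evaluating at (0.587, 2.167): F = (4.79057, -6.62532), so ‖F‖₂ = 8.176.

8.176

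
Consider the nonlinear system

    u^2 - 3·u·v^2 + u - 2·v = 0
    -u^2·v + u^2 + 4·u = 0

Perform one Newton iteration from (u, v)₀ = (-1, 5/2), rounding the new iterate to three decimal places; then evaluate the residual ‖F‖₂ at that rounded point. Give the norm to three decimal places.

At (-1, 5/2): F = (13.750, -5.500).
Jacobian J = [[2·u - 3·v^2 + 1, -6·u·v - 2], [-2·u·v + 2·u + 4, -u^2]].
At the point, J = [[-19.750, 13.000], [7.000, -1.000]] (det J = -71.250).
Solving J·Δ = −F gives Δ = (0.811, 0.174).
Then the next iterate is (u, v)₁ = (-0.189, 2.674).
Re-evaluating at (-0.189, 2.674): F = (-1.44707, -0.81580), so ‖F‖₂ = 1.661.

1.661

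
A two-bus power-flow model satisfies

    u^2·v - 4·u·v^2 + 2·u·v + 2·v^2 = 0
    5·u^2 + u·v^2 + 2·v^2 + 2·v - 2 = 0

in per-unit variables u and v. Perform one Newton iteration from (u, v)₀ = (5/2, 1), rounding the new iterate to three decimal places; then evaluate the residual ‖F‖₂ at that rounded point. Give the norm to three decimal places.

9.167

At (5/2, 1): F = (3.250, 35.750).
Jacobian J = [[2·u·v - 4·v^2 + 2·v, u^2 - 8·u·v + 2·u + 4·v], [10·u + v^2, 2·u·v + 4·v + 2]].
At the point, J = [[3.000, -4.750], [26.000, 11.000]] (det J = 156.500).
Solving J·Δ = −F gives Δ = (-1.313, -0.145).
Then the next iterate is (u, v)₁ = (1.187, 0.855).
Re-evaluating at (1.187, 0.855): F = (1.22558, 9.08462), so ‖F‖₂ = 9.167.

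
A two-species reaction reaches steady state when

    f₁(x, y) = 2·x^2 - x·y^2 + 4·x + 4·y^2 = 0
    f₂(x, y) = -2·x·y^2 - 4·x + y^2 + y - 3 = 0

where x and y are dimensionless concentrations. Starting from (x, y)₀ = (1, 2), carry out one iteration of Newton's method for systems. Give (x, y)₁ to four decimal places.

At (1, 2): F = (18.0000, -9.0000).
Jacobian J = [[4·x - y^2 + 4, -2·x·y + 8·y], [-2·y^2 - 4, -4·x·y + 2·y + 1]].
At the point, J = [[4.0000, 12.0000], [-12.0000, -3.0000]] (det J = 132.0000).
Solving J·Δ = −F gives Δ = (-0.4091, -1.3636).
Then the next iterate is (x, y)₁ = (0.5909, 0.6364).

(0.5909, 0.6364)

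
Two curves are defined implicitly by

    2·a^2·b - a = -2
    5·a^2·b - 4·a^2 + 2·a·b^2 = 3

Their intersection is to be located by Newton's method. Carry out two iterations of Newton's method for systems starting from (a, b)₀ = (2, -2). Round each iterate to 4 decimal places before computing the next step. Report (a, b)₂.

At (2, -2): F = (-16.0000, -43.0000).
Jacobian J = [[4·a·b - 1, 2·a^2], [10·a·b - 8·a + 2·b^2, 5·a^2 + 4·a·b]].
At the point, J = [[-17.0000, 8.0000], [-48.0000, 4.0000]] (det J = 316.0000).
Solving J·Δ = −F gives Δ = (-0.8861, 0.1171).
Then the next iterate is (a, b)₁ = (1.1139, -1.8829).
Round to (1.1139, -1.8829) and repeat: F = (-3.786404, -11.746105), J = [[-9.389449, 2.481546], [-22.794198, -2.185583]].
Δ = (-0.4855, -0.3111), so (a, b)₂ = (0.6284, -2.1940).

(0.6284, -2.1940)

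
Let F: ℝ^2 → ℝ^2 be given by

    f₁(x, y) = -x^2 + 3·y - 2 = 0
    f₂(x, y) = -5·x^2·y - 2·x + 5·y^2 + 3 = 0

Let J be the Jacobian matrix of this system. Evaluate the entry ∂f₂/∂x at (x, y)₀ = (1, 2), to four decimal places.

∂f₂/∂x = -10·x·y - 2.
At (1, 2) this is -22.0000.

-22.0000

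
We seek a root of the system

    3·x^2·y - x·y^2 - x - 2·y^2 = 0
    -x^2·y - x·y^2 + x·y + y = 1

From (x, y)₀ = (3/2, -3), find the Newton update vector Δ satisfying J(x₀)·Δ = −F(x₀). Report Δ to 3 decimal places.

At (3/2, -3): F = (-53.250, -15.250).
Jacobian J = [[6·x·y - y^2 - 1, 3·x^2 - 2·x·y - 4·y], [-2·x·y - y^2 + y, -x^2 - 2·x·y + x + 1]].
At the point, J = [[-37.000, 27.750], [-3.000, 9.250]] (det J = -259.000).
Solving J·Δ = −F gives Δ = (-0.268, 1.562).

(-0.268, 1.562)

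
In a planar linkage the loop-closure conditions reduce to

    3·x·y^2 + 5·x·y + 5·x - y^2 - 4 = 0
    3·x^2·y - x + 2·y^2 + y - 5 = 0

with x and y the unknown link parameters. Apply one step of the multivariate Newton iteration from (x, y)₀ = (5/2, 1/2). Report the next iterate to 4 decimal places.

(-2.8905, 1.9788)

At (5/2, 1/2): F = (16.3750, 2.8750).
Jacobian J = [[3·y^2 + 5·y + 5, 6·x·y + 5·x - 2·y], [6·x·y - 1, 3·x^2 + 4·y + 1]].
At the point, J = [[8.2500, 19.0000], [6.5000, 21.7500]] (det J = 55.9375).
Solving J·Δ = −F gives Δ = (-5.3905, 1.4788).
Then the next iterate is (x, y)₁ = (-2.8905, 1.9788).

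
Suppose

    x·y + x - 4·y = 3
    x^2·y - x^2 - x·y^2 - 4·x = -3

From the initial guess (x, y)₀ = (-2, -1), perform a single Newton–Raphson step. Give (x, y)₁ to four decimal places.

At (-2, -1): F = (1.0000, 5.0000).
Jacobian J = [[y + 1, x - 4], [2·x·y - 2·x - y^2 - 4, x^2 - 2·x·y]].
At the point, J = [[0.0000, -6.0000], [3.0000, 0.0000]] (det J = 18.0000).
Solving J·Δ = −F gives Δ = (-1.6667, 0.1667).
Then the next iterate is (x, y)₁ = (-3.6667, -0.8333).

(-3.6667, -0.8333)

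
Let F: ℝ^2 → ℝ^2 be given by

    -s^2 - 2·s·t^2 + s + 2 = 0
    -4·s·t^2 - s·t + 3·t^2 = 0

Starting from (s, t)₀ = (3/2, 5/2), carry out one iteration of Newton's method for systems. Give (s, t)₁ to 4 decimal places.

At (3/2, 5/2): F = (-17.5000, -22.5000).
Jacobian J = [[-2·s - 2·t^2 + 1, -4·s·t], [-4·t^2 - t, -8·s·t - s + 6·t]].
At the point, J = [[-14.5000, -15.0000], [-27.5000, -16.5000]] (det J = -173.2500).
Solving J·Δ = −F gives Δ = (-0.2814, -0.8947).
Then the next iterate is (s, t)₁ = (1.2186, 1.6053).

(1.2186, 1.6053)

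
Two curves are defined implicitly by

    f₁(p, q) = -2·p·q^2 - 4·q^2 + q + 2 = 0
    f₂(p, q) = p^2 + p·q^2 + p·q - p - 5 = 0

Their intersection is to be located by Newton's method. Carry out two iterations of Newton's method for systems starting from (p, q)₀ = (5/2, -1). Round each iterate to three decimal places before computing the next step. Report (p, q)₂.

(2.954, -0.416)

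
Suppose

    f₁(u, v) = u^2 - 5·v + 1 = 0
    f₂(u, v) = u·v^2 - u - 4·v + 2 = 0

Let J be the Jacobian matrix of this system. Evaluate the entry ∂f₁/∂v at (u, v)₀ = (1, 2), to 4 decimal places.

-5.0000

∂f₁/∂v = -5.
At (1, 2) this is -5.0000.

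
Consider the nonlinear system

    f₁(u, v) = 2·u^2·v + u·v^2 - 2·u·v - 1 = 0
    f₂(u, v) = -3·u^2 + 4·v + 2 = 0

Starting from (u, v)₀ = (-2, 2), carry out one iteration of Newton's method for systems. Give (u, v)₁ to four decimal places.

(-1.3929, 0.6786)

At (-2, 2): F = (15.0000, -2.0000).
Jacobian J = [[4·u·v + v^2 - 2·v, 2·u^2 + 2·u·v - 2·u], [-6·u, 4]].
At the point, J = [[-16.0000, 4.0000], [12.0000, 4.0000]] (det J = -112.0000).
Solving J·Δ = −F gives Δ = (0.6071, -1.3214).
Then the next iterate is (u, v)₁ = (-1.3929, 0.6786).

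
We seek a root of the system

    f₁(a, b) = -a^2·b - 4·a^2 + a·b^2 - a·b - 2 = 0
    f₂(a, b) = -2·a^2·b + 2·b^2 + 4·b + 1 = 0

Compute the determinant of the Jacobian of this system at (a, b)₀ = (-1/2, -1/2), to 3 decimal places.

7.125

J = [[-2·a·b - 8·a + b^2 - b, -a^2 + 2·a·b - a], [-4·a·b, -2·a^2 + 4·b + 4]].
At the point, J = [[4.250, 0.750], [-1.000, 1.500]].
det J = 7.125.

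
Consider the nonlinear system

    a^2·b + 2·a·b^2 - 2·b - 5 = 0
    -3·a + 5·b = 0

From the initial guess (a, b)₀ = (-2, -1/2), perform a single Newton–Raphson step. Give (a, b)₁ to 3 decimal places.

(-0.164, -0.098)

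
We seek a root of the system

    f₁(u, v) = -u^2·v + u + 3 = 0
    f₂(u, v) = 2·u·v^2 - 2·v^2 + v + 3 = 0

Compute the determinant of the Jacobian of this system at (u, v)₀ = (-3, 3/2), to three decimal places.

-189.500

J = [[-2·u·v + 1, -u^2], [2·v^2, 4·u·v - 4·v + 1]].
At the point, J = [[10.000, -9.000], [4.500, -23.000]].
det J = -189.500.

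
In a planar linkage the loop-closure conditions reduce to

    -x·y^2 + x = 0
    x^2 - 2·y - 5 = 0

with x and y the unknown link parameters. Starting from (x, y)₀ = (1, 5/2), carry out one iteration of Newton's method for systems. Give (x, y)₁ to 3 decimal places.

(2.683, -0.317)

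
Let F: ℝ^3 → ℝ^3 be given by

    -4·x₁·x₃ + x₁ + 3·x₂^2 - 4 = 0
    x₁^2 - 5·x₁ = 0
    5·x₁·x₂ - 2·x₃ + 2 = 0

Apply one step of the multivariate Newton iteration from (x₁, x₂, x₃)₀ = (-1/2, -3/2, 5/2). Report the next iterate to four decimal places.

(-0.0417, -1.4620, 1.1087)

At (-1/2, -3/2, 5/2): F = (7.2500, 2.7500, 0.7500).
Jacobian J = [[-4·x₃ + 1, 6·x₂, -4·x₁], [2·x₁ - 5, 0, 0], [5·x₂, 5·x₁, -2]].
At the point, J = [[-9.0000, -9.0000, 2.0000], [-6.0000, 0.0000, 0.0000], [-7.5000, -2.5000, -2.0000]] (det J = 138.0000).
Solving J·Δ = −F gives Δ = (0.4583, 0.0380, -1.3913).
Then the next iterate is (x₁, x₂, x₃)₁ = (-0.0417, -1.4620, 1.1087).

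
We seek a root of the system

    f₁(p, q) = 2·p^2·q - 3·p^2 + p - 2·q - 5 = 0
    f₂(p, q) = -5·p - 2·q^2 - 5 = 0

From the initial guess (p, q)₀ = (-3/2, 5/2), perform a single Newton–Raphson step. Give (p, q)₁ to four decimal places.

At (-3/2, 5/2): F = (-7.0000, -10.0000).
Jacobian J = [[4·p·q - 6·p + 1, 2·p^2 - 2], [-5, -4·q]].
At the point, J = [[-5.0000, 2.5000], [-5.0000, -10.0000]] (det J = 62.5000).
Solving J·Δ = −F gives Δ = (-1.5200, -0.2400).
Then the next iterate is (p, q)₁ = (-3.0200, 2.2600).

(-3.0200, 2.2600)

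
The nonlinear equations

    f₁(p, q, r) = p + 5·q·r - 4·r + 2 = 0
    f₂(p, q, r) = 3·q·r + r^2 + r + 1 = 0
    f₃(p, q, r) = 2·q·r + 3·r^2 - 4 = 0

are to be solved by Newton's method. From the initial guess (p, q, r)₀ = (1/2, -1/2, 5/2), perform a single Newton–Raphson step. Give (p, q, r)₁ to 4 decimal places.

(13.7500, -0.8500, 1.7500)

At (1/2, -1/2, 5/2): F = (-13.7500, 6.0000, 12.2500).
Jacobian J = [[1, 5·r, 5·q - 4], [0, 3·r, 3·q + 2·r + 1], [0, 2·r, 2·q + 6·r]].
At the point, J = [[1.0000, 12.5000, -6.5000], [0.0000, 7.5000, 4.5000], [0.0000, 5.0000, 14.0000]] (det J = 82.5000).
Solving J·Δ = −F gives Δ = (13.2500, -0.3500, -0.7500).
Then the next iterate is (p, q, r)₁ = (13.7500, -0.8500, 1.7500).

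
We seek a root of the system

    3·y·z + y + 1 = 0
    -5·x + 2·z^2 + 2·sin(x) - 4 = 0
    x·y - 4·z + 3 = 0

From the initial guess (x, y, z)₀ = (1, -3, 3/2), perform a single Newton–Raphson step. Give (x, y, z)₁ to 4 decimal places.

At (1, -3, 3/2): F = (-15.5000, -2.817058, -6.0000).
Jacobian J = [[0, 3·z + 1, 3·y], [2·cos(x) - 5, 0, 4·z], [y, x, -4]].
At the point, J = [[0.0000, 5.5000, -9.0000], [-3.919395, 0.0000, 6.0000], [-3.0000, 1.0000, -4.0000]] (det J = -149.952140).
Solving J·Δ = −F gives Δ = (-0.9444, 2.5769, -0.1474).
Then the next iterate is (x, y, z)₁ = (0.0556, -0.4231, 1.3526).

(0.0556, -0.4231, 1.3526)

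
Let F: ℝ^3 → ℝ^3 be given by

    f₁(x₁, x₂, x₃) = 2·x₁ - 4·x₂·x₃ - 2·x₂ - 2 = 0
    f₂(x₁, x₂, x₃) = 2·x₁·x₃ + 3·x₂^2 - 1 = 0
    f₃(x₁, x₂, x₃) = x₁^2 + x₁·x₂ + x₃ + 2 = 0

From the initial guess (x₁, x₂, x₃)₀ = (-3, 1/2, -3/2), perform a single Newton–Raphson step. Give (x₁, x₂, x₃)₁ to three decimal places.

At (-3, 1/2, -3/2): F = (-6.000, 8.750, 8.000).
Jacobian J = [[2, -4·x₃ - 2, -4·x₂], [2·x₃, 6·x₂, 2·x₁], [2·x₁ + x₂, x₁, 1]].
At the point, J = [[2.000, 4.000, -2.000], [-3.000, 3.000, -6.000], [-5.500, -3.000, 1.000]] (det J = 63.000).
Solving J·Δ = −F gives Δ = (0.579, 2.393, 2.365).
Then the next iterate is (x₁, x₂, x₃)₁ = (-2.421, 2.893, 0.865).

(-2.421, 2.893, 0.865)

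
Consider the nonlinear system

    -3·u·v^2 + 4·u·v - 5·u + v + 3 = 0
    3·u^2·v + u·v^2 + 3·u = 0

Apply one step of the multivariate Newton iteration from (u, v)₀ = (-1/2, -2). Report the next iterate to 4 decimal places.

At (-1/2, -2): F = (13.5000, -5.0000).
Jacobian J = [[-3·v^2 + 4·v - 5, -6·u·v + 4·u + 1], [6·u·v + v^2 + 3, 3·u^2 + 2·u·v]].
At the point, J = [[-25.0000, -7.0000], [13.0000, 2.7500]] (det J = 22.2500).
Solving J·Δ = −F gives Δ = (-0.0955, 2.2697).
Then the next iterate is (u, v)₁ = (-0.5955, 0.2697).

(-0.5955, 0.2697)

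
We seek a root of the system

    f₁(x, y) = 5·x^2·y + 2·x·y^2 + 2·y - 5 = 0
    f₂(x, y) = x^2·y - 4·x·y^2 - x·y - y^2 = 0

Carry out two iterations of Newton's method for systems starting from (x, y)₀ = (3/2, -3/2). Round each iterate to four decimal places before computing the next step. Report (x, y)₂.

(-1.7350, -2.5149)

At (3/2, -3/2): F = (-18.1250, -16.8750).
Jacobian J = [[10·x·y + 2·y^2, 5·x^2 + 4·x·y + 2], [2·x·y - 4·y^2 - y, x^2 - 8·x·y - x - 2·y]].
At the point, J = [[-18.0000, 4.2500], [-12.0000, 21.7500]] (det J = -340.5000).
Solving J·Δ = −F gives Δ = (-0.9471, 0.2533).
Then the next iterate is (x, y)₁ = (0.5529, -1.2467).
Round to (0.5529, -1.2467) and repeat: F = (-7.680269, -4.683478), J = [[-3.784483, 0.771290], [-6.348944, 7.760602]].
Δ = (-2.2879, -1.2682), so (x, y)₂ = (-1.7350, -2.5149).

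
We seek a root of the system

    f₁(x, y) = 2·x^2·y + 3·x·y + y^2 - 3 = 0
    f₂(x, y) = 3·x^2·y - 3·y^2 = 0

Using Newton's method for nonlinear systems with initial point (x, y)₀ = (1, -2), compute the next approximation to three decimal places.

(0.409, -1.273)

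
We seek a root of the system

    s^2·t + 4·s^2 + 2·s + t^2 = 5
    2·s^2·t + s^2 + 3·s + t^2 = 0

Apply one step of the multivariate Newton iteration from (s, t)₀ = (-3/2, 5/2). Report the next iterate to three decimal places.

At (-3/2, 5/2): F = (12.875, 15.250).
Jacobian J = [[2·s·t + 8·s + 2, s^2 + 2·t], [4·s·t + 2·s + 3, 2·s^2 + 2·t]].
At the point, J = [[-17.500, 7.250], [-15.000, 9.500]] (det J = -57.500).
Solving J·Δ = −F gives Δ = (0.204, -1.283).
Then the next iterate is (s, t)₁ = (-1.296, 1.217).

(-1.296, 1.217)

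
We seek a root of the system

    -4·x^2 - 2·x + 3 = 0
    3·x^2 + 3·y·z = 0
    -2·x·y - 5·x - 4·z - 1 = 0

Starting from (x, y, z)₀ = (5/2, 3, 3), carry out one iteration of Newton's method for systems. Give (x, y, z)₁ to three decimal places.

At (5/2, 3, 3): F = (-27.000, 45.750, -40.500).
Jacobian J = [[-8·x - 2, 0, 0], [6·x, 3·z, 3·y], [-2·y - 5, -2·x, -4]].
At the point, J = [[-22.000, 0.000, 0.000], [15.000, 9.000, 9.000], [-11.000, -5.000, -4.000]] (det J = -198.000).
Solving J·Δ = −F gives Δ = (-1.227, -14.848, 11.811).
Then the next iterate is (x, y, z)₁ = (1.273, -11.848, 14.811).

(1.273, -11.848, 14.811)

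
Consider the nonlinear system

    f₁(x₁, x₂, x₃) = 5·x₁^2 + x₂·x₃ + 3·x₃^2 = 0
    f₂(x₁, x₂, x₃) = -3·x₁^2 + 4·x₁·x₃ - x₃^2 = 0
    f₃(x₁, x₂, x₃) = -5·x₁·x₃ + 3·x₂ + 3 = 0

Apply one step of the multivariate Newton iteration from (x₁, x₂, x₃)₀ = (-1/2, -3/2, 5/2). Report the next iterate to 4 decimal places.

(-0.2265, -0.9385, 1.2936)

At (-1/2, -3/2, 5/2): F = (16.2500, -12.0000, 4.7500).
Jacobian J = [[10·x₁, x₃, x₂ + 6·x₃], [-6·x₁ + 4·x₃, 0, 4·x₁ - 2·x₃], [-5·x₃, 3, -5·x₁]].
At the point, J = [[-5.0000, 2.5000, 13.5000], [13.0000, 0.0000, -7.0000], [-12.5000, 3.0000, 2.5000]] (det J = 559.0000).
Solving J·Δ = −F gives Δ = (0.2735, 0.5615, -1.2064).
Then the next iterate is (x₁, x₂, x₃)₁ = (-0.2265, -0.9385, 1.2936).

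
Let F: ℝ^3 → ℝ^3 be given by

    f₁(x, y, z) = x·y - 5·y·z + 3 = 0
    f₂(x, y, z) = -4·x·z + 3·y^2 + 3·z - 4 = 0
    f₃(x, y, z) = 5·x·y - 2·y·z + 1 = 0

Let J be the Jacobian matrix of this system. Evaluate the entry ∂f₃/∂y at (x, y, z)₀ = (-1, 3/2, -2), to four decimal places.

∂f₃/∂y = 5·x - 2·z.
At (-1, 3/2, -2) this is -1.0000.

-1.0000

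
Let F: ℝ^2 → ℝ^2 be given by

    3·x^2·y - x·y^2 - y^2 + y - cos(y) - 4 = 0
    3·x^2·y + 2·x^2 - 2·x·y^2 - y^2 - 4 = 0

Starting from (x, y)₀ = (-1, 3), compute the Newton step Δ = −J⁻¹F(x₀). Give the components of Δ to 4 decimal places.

(0.1894, -0.9359)

At (-1, 3): F = (8.989992, 16.0000).
Jacobian J = [[6·x·y - y^2, 3·x^2 - 2·x·y - 2·y + sin(y) + 1], [6·x·y + 4·x - 2·y^2, 3·x^2 - 4·x·y - 2·y]].
At the point, J = [[-27.0000, 4.141120], [-40.0000, 9.0000]] (det J = -77.355200).
Solving J·Δ = −F gives Δ = (0.1894, -0.9359).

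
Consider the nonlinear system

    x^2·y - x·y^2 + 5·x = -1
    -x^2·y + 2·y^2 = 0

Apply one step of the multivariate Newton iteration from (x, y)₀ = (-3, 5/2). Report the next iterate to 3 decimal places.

(-2.290, 1.846)

At (-3, 5/2): F = (27.250, -10.000).
Jacobian J = [[2·x·y - y^2 + 5, x^2 - 2·x·y], [-2·x·y, -x^2 + 4·y]].
At the point, J = [[-16.250, 24.000], [15.000, 1.000]] (det J = -376.250).
Solving J·Δ = −F gives Δ = (0.710, -0.654).
Then the next iterate is (x, y)₁ = (-2.290, 1.846).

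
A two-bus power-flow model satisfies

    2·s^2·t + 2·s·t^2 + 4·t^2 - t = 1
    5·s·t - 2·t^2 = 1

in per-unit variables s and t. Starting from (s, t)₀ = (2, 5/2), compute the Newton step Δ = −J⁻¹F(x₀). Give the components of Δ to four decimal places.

(-0.9200, -0.7787)

At (2, 5/2): F = (66.5000, 11.5000).
Jacobian J = [[4·s·t + 2·t^2, 2·s^2 + 4·s·t + 8·t - 1], [5·t, 5·s - 4·t]].
At the point, J = [[32.5000, 47.0000], [12.5000, 0.0000]] (det J = -587.5000).
Solving J·Δ = −F gives Δ = (-0.9200, -0.7787).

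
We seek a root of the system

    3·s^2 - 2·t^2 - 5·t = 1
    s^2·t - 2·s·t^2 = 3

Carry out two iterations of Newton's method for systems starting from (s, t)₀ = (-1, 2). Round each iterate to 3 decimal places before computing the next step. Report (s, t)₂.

(-1.391, 0.739)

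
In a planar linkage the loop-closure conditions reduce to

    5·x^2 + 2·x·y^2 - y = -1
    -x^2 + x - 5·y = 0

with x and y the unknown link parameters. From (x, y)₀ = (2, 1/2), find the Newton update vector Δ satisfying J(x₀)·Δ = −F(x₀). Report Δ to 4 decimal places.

(-1.0053, -0.2968)

At (2, 1/2): F = (21.5000, -4.5000).
Jacobian J = [[10·x + 2·y^2, 4·x·y - 1], [-2·x + 1, -5]].
At the point, J = [[20.5000, 3.0000], [-3.0000, -5.0000]] (det J = -93.5000).
Solving J·Δ = −F gives Δ = (-1.0053, -0.2968).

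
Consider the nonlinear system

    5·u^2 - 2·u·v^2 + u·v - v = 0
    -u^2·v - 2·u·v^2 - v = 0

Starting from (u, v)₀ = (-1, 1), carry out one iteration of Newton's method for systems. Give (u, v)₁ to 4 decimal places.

(-0.5455, 1.0000)

At (-1, 1): F = (5.0000, 0.0000).
Jacobian J = [[10·u - 2·v^2 + v, -4·u·v + u - 1], [-2·u·v - 2·v^2, -u^2 - 4·u·v - 1]].
At the point, J = [[-11.0000, 2.0000], [0.0000, 2.0000]] (det J = -22.0000).
Solving J·Δ = −F gives Δ = (0.4545, 0.0000).
Then the next iterate is (u, v)₁ = (-0.5455, 1.0000).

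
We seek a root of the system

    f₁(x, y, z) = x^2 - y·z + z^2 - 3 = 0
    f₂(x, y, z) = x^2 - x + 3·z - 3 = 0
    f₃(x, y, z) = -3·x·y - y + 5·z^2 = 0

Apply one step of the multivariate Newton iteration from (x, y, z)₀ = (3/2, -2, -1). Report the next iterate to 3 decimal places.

(1.881, -1.394, 0.496)

At (3/2, -2, -1): F = (-1.750, -5.250, 16.000).
Jacobian J = [[2·x, -z, -y + 2·z], [2·x - 1, 0, 3], [-3·y, -3·x - 1, 10·z]].
At the point, J = [[3.000, 1.000, 0.000], [2.000, 0.000, 3.000], [6.000, -5.500, -10.000]] (det J = 87.500).
Solving J·Δ = −F gives Δ = (0.381, 0.606, 1.496).
Then the next iterate is (x, y, z)₁ = (1.881, -1.394, 0.496).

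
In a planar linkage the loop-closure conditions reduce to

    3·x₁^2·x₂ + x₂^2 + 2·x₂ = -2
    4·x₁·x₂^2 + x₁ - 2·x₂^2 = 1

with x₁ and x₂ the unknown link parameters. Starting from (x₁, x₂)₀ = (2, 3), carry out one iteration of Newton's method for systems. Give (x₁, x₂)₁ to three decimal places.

(0.547, 2.966)

At (2, 3): F = (53.000, 55.000).
Jacobian J = [[6·x₁·x₂, 3·x₁^2 + 2·x₂ + 2], [4·x₂^2 + 1, 8·x₁·x₂ - 4·x₂]].
At the point, J = [[36.000, 20.000], [37.000, 36.000]] (det J = 556.000).
Solving J·Δ = −F gives Δ = (-1.453, -0.034).
Then the next iterate is (x₁, x₂)₁ = (0.547, 2.966).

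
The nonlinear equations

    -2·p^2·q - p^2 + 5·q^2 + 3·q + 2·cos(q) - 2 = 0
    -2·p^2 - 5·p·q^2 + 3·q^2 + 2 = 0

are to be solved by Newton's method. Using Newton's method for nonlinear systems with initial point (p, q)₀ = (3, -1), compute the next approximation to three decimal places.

(1.372, -0.987)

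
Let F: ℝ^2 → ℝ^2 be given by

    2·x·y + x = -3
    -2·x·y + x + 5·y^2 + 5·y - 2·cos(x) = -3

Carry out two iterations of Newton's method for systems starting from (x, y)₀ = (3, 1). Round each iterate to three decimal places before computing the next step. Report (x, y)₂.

At (3, 1): F = (12.000, 11.97998).
Jacobian J = [[2·y + 1, 2·x], [-2·y + 2·sin(x) + 1, -2·x + 10·y + 5]].
At the point, J = [[3.000, 6.000], [-0.71776, 9.000]] (det J = 31.30656).
Solving J·Δ = −F gives Δ = (-1.154, -1.423).
Then the next iterate is (x, y)₁ = (1.846, -0.423).
Round to (1.846, -0.423) and repeat: F = (3.28428, 5.73085), J = [[0.154, 3.692], [3.77074, -2.922]].
Δ = (-2.140, -0.800), so (x, y)₂ = (-0.294, -1.223).

(-0.294, -1.223)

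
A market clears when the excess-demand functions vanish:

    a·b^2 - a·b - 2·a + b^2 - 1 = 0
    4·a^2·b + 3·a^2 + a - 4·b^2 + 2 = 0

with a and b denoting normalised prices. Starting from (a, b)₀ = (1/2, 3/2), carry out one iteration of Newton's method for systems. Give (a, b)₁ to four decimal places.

(0.8857, 1.4643)

At (1/2, 3/2): F = (0.6250, -4.2500).
Jacobian J = [[b^2 - b - 2, 2·a·b - a + 2·b], [8·a·b + 6·a + 1, 4·a^2 - 8·b]].
At the point, J = [[-1.2500, 4.0000], [10.0000, -11.0000]] (det J = -26.2500).
Solving J·Δ = −F gives Δ = (0.3857, -0.0357).
Then the next iterate is (a, b)₁ = (0.8857, 1.4643).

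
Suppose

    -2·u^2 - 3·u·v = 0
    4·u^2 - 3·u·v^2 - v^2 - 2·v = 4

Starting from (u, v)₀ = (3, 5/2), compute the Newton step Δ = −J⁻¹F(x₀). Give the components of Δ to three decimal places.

(-1.683, -0.853)

At (3, 5/2): F = (-40.500, -35.500).
Jacobian J = [[-4·u - 3·v, -3·u], [8·u - 3·v^2, -6·u·v - 2·v - 2]].
At the point, J = [[-19.500, -9.000], [5.250, -52.000]] (det J = 1061.250).
Solving J·Δ = −F gives Δ = (-1.683, -0.853).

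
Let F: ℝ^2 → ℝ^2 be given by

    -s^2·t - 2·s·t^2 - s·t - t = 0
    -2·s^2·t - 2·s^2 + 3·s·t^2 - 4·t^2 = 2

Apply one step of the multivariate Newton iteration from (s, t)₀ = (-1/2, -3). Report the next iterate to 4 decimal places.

(-0.4424, -1.4869)

At (-1/2, -3): F = (11.2500, -50.5000).
Jacobian J = [[-2·s·t - 2·t^2 - t, -s^2 - 4·s·t - s - 1], [-4·s·t - 4·s + 3·t^2, -2·s^2 + 6·s·t - 8·t]].
At the point, J = [[-18.0000, -6.7500], [23.0000, 32.5000]] (det J = -429.7500).
Solving J·Δ = −F gives Δ = (0.0576, 1.5131).
Then the next iterate is (s, t)₁ = (-0.4424, -1.4869).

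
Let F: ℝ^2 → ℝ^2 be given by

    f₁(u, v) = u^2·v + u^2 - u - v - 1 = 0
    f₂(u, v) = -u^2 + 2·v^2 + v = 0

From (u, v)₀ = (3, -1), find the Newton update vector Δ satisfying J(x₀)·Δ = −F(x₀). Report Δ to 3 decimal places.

(-1.431, 0.196)

At (3, -1): F = (-3.000, -8.000).
Jacobian J = [[2·u·v + 2·u - 1, u^2 - 1], [-2·u, 4·v + 1]].
At the point, J = [[-1.000, 8.000], [-6.000, -3.000]] (det J = 51.000).
Solving J·Δ = −F gives Δ = (-1.431, 0.196).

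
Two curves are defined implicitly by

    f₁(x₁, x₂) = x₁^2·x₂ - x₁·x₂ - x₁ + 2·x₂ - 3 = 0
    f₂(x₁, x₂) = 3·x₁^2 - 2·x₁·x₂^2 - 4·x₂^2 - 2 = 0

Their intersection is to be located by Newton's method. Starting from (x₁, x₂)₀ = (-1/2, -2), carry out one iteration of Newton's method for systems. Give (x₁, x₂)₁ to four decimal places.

(0.3991, -0.0717)

At (-1/2, -2): F = (-8.0000, -13.2500).
Jacobian J = [[2·x₁·x₂ - x₂ - 1, x₁^2 - x₁ + 2], [6·x₁ - 2·x₂^2, -4·x₁·x₂ - 8·x₂]].
At the point, J = [[3.0000, 2.7500], [-11.0000, 12.0000]] (det J = 66.2500).
Solving J·Δ = −F gives Δ = (0.8991, 1.9283).
Then the next iterate is (x₁, x₂)₁ = (0.3991, -0.0717).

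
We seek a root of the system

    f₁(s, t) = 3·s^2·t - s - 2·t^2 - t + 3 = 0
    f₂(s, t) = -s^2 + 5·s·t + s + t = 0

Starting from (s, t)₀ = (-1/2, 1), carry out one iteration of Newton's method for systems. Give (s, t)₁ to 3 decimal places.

(-0.180, 0.993)

At (-1/2, 1): F = (1.250, -2.250).
Jacobian J = [[6·s·t - 1, 3·s^2 - 4·t - 1], [-2·s + 5·t + 1, 5·s + 1]].
At the point, J = [[-4.000, -4.250], [7.000, -1.500]] (det J = 35.750).
Solving J·Δ = −F gives Δ = (0.320, -0.007).
Then the next iterate is (s, t)₁ = (-0.180, 0.993).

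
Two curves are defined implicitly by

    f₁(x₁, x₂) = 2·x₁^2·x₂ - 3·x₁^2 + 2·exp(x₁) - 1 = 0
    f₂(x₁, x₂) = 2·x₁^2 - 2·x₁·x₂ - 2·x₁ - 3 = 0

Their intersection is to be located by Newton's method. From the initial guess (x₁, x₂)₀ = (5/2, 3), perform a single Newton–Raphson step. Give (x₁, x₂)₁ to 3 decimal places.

At (5/2, 3): F = (42.11499, -10.500).
Jacobian J = [[4·x₁·x₂ - 6·x₁ + 2·exp(x₁), 2·x₁^2], [4·x₁ - 2·x₂ - 2, -2·x₁]].
At the point, J = [[39.36499, 12.500], [2.000, -5.000]] (det J = -221.82494).
Solving J·Δ = −F gives Δ = (-0.358, -2.243).
Then the next iterate is (x₁, x₂)₁ = (2.142, 0.757).

(2.142, 0.757)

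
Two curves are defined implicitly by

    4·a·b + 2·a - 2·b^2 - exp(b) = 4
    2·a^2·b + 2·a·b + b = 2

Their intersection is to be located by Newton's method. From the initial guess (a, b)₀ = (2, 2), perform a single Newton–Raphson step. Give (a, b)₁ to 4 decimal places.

(1.3330, 1.1800)

At (2, 2): F = (0.610944, 24.0000).
Jacobian J = [[4·b + 2, 4·a - 4·b - exp(b)], [4·a·b + 2·b, 2·a^2 + 2·a + 1]].
At the point, J = [[10.0000, -7.389056], [20.0000, 13.0000]] (det J = 277.781122).
Solving J·Δ = −F gives Δ = (-0.6670, -0.8200).
Then the next iterate is (a, b)₁ = (1.3330, 1.1800).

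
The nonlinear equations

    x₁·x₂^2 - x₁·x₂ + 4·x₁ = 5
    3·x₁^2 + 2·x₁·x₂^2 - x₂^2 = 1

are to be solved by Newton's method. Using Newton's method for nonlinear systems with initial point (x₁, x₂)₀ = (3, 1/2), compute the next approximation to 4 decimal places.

(1.3333, 1.2167)

At (3, 1/2): F = (6.2500, 27.2500).
Jacobian J = [[x₂^2 - x₂ + 4, 2·x₁·x₂ - x₁], [6·x₁ + 2·x₂^2, 4·x₁·x₂ - 2·x₂]].
At the point, J = [[3.7500, 0.0000], [18.5000, 5.0000]] (det J = 18.7500).
Solving J·Δ = −F gives Δ = (-1.6667, 0.7167).
Then the next iterate is (x₁, x₂)₁ = (1.3333, 1.2167).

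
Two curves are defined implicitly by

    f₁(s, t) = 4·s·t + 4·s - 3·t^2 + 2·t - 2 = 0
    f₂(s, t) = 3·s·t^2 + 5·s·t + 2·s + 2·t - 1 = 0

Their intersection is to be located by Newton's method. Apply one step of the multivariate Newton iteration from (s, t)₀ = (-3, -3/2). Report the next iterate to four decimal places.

At (-3, -3/2): F = (-5.7500, -7.7500).
Jacobian J = [[4·t + 4, 4·s - 6·t + 2], [3·t^2 + 5·t + 2, 6·s·t + 5·s + 2]].
At the point, J = [[-2.0000, -1.0000], [1.2500, 14.0000]] (det J = -26.7500).
Solving J·Δ = −F gives Δ = (-3.2991, 0.8481).
Then the next iterate is (s, t)₁ = (-6.2991, -0.6519).

(-6.2991, -0.6519)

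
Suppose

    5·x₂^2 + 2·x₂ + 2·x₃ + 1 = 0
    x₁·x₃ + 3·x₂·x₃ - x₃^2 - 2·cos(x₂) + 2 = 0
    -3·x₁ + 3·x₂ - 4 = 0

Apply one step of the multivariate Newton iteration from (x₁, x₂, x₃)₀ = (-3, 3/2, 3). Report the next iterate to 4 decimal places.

(-0.8798, 0.4536, 1.2697)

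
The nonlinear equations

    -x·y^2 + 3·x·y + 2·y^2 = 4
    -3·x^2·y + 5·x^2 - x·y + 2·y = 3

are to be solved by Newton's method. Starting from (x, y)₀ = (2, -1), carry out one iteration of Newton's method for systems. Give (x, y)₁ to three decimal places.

(1.640, 0.427)

At (2, -1): F = (-10.000, 29.000).
Jacobian J = [[-y^2 + 3·y, -2·x·y + 3·x + 4·y], [-6·x·y + 10·x - y, -3·x^2 - x + 2]].
At the point, J = [[-4.000, 6.000], [33.000, -12.000]] (det J = -150.000).
Solving J·Δ = −F gives Δ = (-0.360, 1.427).
Then the next iterate is (x, y)₁ = (1.640, 0.427).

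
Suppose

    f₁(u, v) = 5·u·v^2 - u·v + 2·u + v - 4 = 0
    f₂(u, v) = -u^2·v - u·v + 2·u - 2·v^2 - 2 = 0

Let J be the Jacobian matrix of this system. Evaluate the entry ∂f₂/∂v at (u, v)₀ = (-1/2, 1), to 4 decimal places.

-3.7500

∂f₂/∂v = -u^2 - u - 4·v.
At (-1/2, 1) this is -3.7500.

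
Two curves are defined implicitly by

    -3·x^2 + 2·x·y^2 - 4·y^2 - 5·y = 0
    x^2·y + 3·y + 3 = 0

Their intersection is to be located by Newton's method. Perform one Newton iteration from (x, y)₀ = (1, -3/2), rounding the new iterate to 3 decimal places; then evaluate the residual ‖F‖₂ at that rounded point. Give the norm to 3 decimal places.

12.369

At (1, -3/2): F = (0.000, -3.000).
Jacobian J = [[-6·x + 2·y^2, 4·x·y - 8·y - 5], [2·x·y, x^2 + 3]].
At the point, J = [[-1.500, 1.000], [-3.000, 4.000]] (det J = -3.000).
Solving J·Δ = −F gives Δ = (1.000, 1.500).
Then the next iterate is (x, y)₁ = (2.000, 0.000).
Re-evaluating at (2.000, 0.000): F = (-12.000, 3.000), so ‖F‖₂ = 12.369.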